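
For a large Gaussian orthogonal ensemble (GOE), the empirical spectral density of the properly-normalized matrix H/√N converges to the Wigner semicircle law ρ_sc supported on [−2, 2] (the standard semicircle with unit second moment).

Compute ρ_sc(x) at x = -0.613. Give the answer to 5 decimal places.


ρ_sc(x) = (1/(2π)) √(4 − x²). With x = -0.613:
  4 − x² = 4 − (-0.613)² = 4 − 0.375769 = 3.624231.
  √(4 − x²) = 1.903741.
  1/(2π) = 0.159155.
  ρ_sc(-0.613) = 0.159155 · 1.903741 = 0.302990.

Rounded to 5 decimal places: ρ_sc(-0.613) ≈ 0.30299.


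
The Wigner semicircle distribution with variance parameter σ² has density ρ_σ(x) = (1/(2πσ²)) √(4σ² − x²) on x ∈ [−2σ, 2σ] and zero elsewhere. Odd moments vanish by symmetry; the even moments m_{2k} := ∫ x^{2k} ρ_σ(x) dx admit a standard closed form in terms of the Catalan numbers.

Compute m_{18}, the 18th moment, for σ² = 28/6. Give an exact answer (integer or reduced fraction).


By the scaled semicircle moment identity, m_{2k} = σ^{2k} · C_k with k = 9.
C_9 = (1/(k+1)) · C(2k, k) = (1/10) · C(18, 9) = (1/10) · 48620 = 4862.
σ^{2k} = (σ²)^k = (28/6)^9 = 20661046784/19683.

Therefore m_{18} = σ^{18} · C_9 = (20661046784/19683) · 4862 = 100454009463808/19683.


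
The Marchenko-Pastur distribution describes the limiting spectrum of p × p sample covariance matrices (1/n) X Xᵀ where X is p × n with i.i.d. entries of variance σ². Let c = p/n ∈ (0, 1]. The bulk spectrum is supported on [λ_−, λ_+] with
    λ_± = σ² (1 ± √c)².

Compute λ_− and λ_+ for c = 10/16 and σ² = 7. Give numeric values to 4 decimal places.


c = 10/16 = 0.625000; √c = 0.790569.
λ_− = σ² (1 − √c)² = 7 · (1 − 0.790569)² = 7 · (0.209431)² = 0.307028.
λ_+ = σ² (1 + √c)² = 7 · (1 + 0.790569)² = 7 · (1.790569)² = 22.442972.

Rounded to 4 decimal places: λ_− ≈ 0.3070, λ_+ ≈ 22.4430.


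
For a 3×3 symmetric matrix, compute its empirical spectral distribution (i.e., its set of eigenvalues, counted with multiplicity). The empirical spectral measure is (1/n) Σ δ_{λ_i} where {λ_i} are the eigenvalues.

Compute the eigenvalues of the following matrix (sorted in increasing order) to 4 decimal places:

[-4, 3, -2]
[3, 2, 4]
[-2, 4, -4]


Since M is real symmetric, all three eigenvalues are real; they are the roots of det(λI − M) = λ³ − (tr M) λ² + s λ − det M, where s is the sum of the principal 2×2 minors.
tr M = -4 + 2 + (-4) = -6.
s = ((-4)·2 − 3²) + ((-4)·(-4) − (-2)²) + (2·(-4) − 4²) = -17 + 12 + (-24) = -29.
det M (expand along row 1) = (-4)·(-24) − 3·(-4) + (-2)·16 = 76.
Characteristic polynomial: λ³ + 6λ² − 29λ − 76 = 0.
Substitute λ = y + (tr M)/3 = y − 2.000000 to remove the quadratic term: y³ + p·y + q = 0 with p = s − (tr M)²/3 = -41.000000 and q = −2(tr M)³/27 + (tr M)·s/3 − det M = -2.000000.
Three real roots ⇒ use the trigonometric (Viète) form: r = 2√(−p/3) = 7.393691, φ = arccos(3q/(p·r)) = arccos(0.019793) = 1.551002 rad.
y_k = r·cos(φ/3 − 2πk/3) for k = 0, 1, 2 gives y = 6.427377, -0.048783, -6.378593.
λ_k = y_k − 2.000000 gives λ = 4.4274, -2.0488, -8.3786 (check: the sum is -6.0000 = tr M).

Eigenvalues sorted in increasing order: [-8.3786, -2.0488, 4.4274].


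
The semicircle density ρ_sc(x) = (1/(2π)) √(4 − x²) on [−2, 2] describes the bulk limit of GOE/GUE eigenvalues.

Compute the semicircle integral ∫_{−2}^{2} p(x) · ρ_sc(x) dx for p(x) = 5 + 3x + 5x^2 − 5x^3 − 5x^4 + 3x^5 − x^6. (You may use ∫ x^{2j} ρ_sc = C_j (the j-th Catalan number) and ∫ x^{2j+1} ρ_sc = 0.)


Write p(x) = Σ a_i x^i, split into monomials and integrate each against ρ_sc separately.
Using ∫ x^{2j} ρ_sc = C_j = (1/(j+1)) C(2j, j) (Catalan numbers) and ∫ x^{2j+1} ρ_sc = 0 (odd monomials vanish by symmetry):
  i = 0 (even): a_0 · C_{0} = 5 · 1 = 5
  i = 1 (odd): ∫ x^1 ρ_sc = 0 (vanishes)
  i = 2 (even): a_2 · C_{1} = 5 · 1 = 5
  i = 3 (odd): ∫ x^3 ρ_sc = 0 (vanishes)
  i = 4 (even): a_4 · C_{2} = -5 · 2 = -10
  i = 5 (odd): ∫ x^5 ρ_sc = 0 (vanishes)
  i = 6 (even): a_6 · C_{3} = -1 · 5 = -5

Summing the contributions: ∫_{−2}^{2} p(x) ρ_sc(x) dx = 5 + 5 + (-10) + (-5) = -5.


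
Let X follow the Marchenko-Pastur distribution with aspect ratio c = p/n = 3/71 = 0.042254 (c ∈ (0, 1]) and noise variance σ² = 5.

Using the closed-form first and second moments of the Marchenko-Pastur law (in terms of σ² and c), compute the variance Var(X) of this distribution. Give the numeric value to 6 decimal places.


Recall the MP moments m_1 = E[X] = σ² and m_2 = E[X²] = σ⁴ (1 + c).
m_1 = E[X] = σ² = 5, so m_1² = 25.
m_2 = E[X²] = σ⁴ (1 + c) = 25 · (1 + 0.042254) = 25 · 1.042254 = 26.056338.
(Note m_2 − m_1² simplifies to c · σ⁴ = 0.042254 · 25.)

Var(X) = m_2 − m_1² = 26.056338 − 25 = 1.056338.


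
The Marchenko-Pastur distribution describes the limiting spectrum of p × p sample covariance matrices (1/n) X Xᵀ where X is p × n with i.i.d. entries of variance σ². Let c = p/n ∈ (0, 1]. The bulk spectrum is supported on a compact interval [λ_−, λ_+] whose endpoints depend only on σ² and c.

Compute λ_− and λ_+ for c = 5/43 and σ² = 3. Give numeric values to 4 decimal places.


c = 5/43 = 0.116279; √c = 0.340997.
λ_− = σ² (1 − √c)² = 3 · (1 − 0.340997)² = 3 · (0.659003)² = 1.302854.
λ_+ = σ² (1 + √c)² = 3 · (1 + 0.340997)² = 3 · (1.340997)² = 5.394820.

Rounded to 4 decimal places: λ_− ≈ 1.3029, λ_+ ≈ 5.3948.


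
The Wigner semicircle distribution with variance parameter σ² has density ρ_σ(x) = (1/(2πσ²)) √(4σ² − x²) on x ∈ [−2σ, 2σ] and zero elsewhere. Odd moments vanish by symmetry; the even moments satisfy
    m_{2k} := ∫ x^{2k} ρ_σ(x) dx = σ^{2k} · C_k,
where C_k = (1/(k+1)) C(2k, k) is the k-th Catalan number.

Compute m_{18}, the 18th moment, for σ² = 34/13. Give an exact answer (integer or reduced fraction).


By the scaled semicircle moment identity, m_{2k} = σ^{2k} · C_k with k = 9.
C_9 = (1/(k+1)) · C(2k, k) = (1/10) · C(18, 9) = (1/10) · 48620 = 4862.
σ^{2k} = (σ²)^k = (34/13)^9 = 60716992766464/10604499373.

Therefore m_{18} = σ^{18} · C_9 = (60716992766464/10604499373) · 4862 = 22708155294657536/815730721.


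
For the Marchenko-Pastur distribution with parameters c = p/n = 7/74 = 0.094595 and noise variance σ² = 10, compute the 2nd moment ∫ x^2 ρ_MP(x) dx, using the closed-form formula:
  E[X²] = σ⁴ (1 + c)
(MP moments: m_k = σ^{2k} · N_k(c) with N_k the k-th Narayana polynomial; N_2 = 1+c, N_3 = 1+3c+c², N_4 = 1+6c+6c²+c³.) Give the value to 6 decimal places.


E[X²] = σ⁴ (1 + c) (second MP moment). With σ² = 10 (so σ⁴ = 100) and c = 7/74 = 0.094595: E[X²] = 100 · (1 + 0.094595) = 100 · 1.094595.

So E[X^2] = 109.459459.


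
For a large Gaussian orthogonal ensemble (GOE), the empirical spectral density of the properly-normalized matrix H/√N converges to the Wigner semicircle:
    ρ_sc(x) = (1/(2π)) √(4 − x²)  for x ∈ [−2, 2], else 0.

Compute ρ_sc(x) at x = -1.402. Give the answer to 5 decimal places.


ρ_sc(x) = (1/(2π)) √(4 − x²). With x = -1.402:
  4 − x² = 4 − (-1.402)² = 4 − 1.965604 = 2.034396.
  √(4 − x²) = 1.426323.
  1/(2π) = 0.159155.
  ρ_sc(-1.402) = 0.159155 · 1.426323 = 0.227006.

Rounded to 5 decimal places: ρ_sc(-1.402) ≈ 0.22701.


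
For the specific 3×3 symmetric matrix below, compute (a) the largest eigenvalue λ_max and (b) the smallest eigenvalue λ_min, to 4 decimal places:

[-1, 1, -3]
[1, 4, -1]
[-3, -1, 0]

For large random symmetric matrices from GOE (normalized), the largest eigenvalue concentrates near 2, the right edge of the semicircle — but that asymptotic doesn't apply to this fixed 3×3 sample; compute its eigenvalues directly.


Since M is real symmetric, all three eigenvalues are real; they are the roots of det(λI − M) = λ³ − (tr M) λ² + s λ − det M, where s is the sum of the principal 2×2 minors.
tr M = -1 + 4 + 0 = 3.
s = ((-1)·4 − 1²) + ((-1)·0 − (-3)²) + (4·0 − (-1)²) = -5 + (-9) + (-1) = -15.
det M (expand along row 1) = (-1)·(-1) − 1·(-3) + (-3)·11 = -29.
Characteristic polynomial: λ³ − 3λ² − 15λ + 29 = 0.
Substitute λ = y + (tr M)/3 = y + 1.000000 to remove the quadratic term: y³ + p·y + q = 0 with p = s − (tr M)²/3 = -18.000000 and q = −2(tr M)³/27 + (tr M)·s/3 − det M = 12.000000.
Three real roots ⇒ use the trigonometric (Viète) form: r = 2√(−p/3) = 4.898979, φ = arccos(3q/(p·r)) = arccos(-0.408248) = 1.991331 rad.
y_k = r·cos(φ/3 − 2πk/3) for k = 0, 1, 2 gives y = 3.858784, 0.684483, -4.543267.
λ_k = y_k + 1.000000 gives λ = 4.8588, 1.6845, -3.5433 (check: the sum is 3.0000 = tr M).

Hence λ_max = 4.8588 and λ_min = -3.5433.


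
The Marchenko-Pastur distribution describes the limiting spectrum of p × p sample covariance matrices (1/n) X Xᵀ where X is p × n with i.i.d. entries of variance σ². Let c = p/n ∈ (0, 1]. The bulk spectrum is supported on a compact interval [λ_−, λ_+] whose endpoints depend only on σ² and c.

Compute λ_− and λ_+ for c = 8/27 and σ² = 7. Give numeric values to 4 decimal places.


c = 8/27 = 0.296296; √c = 0.544331.
λ_− = σ² (1 − √c)² = 7 · (1 − 0.544331)² = 7 · (0.455669)² = 1.453439.
λ_+ = σ² (1 + √c)² = 7 · (1 + 0.544331)² = 7 · (1.544331)² = 16.694709.

Rounded to 4 decimal places: λ_− ≈ 1.4534, λ_+ ≈ 16.6947.


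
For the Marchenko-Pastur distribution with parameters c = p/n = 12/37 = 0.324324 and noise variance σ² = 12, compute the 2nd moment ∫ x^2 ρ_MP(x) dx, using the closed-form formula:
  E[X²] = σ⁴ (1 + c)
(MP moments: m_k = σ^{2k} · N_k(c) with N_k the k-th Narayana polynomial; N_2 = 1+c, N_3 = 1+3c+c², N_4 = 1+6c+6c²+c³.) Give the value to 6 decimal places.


E[X²] = σ⁴ (1 + c) (second MP moment). With σ² = 12 (so σ⁴ = 144) and c = 12/37 = 0.324324: E[X²] = 144 · (1 + 0.324324) = 144 · 1.324324.

So E[X^2] = 190.702703.


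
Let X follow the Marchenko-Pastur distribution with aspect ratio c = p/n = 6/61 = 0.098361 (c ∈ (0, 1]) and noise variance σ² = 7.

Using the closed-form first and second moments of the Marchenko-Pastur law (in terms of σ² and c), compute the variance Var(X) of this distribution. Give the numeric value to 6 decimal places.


Recall the MP moments m_1 = E[X] = σ² and m_2 = E[X²] = σ⁴ (1 + c).
m_1 = E[X] = σ² = 7, so m_1² = 49.
m_2 = E[X²] = σ⁴ (1 + c) = 49 · (1 + 0.098361) = 49 · 1.098361 = 53.819672.
(Note m_2 − m_1² simplifies to c · σ⁴ = 0.098361 · 49.)

Var(X) = m_2 − m_1² = 53.819672 − 49 = 4.819672.


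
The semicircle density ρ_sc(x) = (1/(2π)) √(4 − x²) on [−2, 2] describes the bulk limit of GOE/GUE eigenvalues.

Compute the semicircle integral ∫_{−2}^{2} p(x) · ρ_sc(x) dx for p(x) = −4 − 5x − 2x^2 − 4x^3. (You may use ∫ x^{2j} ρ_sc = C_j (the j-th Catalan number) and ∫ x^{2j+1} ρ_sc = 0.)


Write p(x) = Σ a_i x^i, split into monomials and integrate each against ρ_sc separately.
Using ∫ x^{2j} ρ_sc = C_j = (1/(j+1)) C(2j, j) (Catalan numbers) and ∫ x^{2j+1} ρ_sc = 0 (odd monomials vanish by symmetry):
  i = 0 (even): a_0 · C_{0} = -4 · 1 = -4
  i = 1 (odd): ∫ x^1 ρ_sc = 0 (vanishes)
  i = 2 (even): a_2 · C_{1} = -2 · 1 = -2
  i = 3 (odd): ∫ x^3 ρ_sc = 0 (vanishes)

Summing the contributions: ∫_{−2}^{2} p(x) ρ_sc(x) dx = (-4) + (-2) = -6.


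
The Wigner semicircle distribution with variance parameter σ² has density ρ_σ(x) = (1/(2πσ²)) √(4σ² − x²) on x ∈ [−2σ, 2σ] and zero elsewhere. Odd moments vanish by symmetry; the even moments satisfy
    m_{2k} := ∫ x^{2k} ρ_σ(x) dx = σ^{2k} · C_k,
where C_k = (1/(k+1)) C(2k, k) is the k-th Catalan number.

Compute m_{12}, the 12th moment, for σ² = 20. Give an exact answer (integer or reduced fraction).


By the scaled semicircle moment identity, m_{2k} = σ^{2k} · C_k with k = 6.
C_6 = (1/(k+1)) · C(2k, k) = (1/7) · C(12, 6) = (1/7) · 924 = 132.
σ^{2k} = (σ²)^k = (20)^6 = 64000000.

Therefore m_{12} = σ^{12} · C_6 = 64000000 · 132 = 8448000000.


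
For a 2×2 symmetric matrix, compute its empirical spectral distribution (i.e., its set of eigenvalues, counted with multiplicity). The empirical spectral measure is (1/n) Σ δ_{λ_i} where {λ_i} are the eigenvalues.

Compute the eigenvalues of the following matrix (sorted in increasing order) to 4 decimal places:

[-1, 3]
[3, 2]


Since M is real symmetric, both eigenvalues are real; they are the roots of det(λI − M) = λ² − (tr M) λ + det M.
tr M = -1 + 2 = 1.
det M = (-1)·2 − 3² = -2 − 9 = -11.
Characteristic polynomial: λ² − λ − 11 = 0.
Discriminant Δ = (tr M)² − 4·det M = 1 − (-44) = 45; √Δ = 6.708204.
λ = (tr M ± √Δ)/2 = (1 ± 6.708204)/2, giving (tr M − √Δ)/2 = -2.8541 and (tr M + √Δ)/2 = 3.8541.

Eigenvalues sorted in increasing order: [-2.8541, 3.8541].


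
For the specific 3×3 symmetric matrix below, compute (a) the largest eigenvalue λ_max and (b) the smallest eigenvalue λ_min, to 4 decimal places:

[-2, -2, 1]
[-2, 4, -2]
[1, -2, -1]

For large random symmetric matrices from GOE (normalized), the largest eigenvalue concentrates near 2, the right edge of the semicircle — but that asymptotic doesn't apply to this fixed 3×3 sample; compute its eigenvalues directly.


Since M is real symmetric, all three eigenvalues are real; they are the roots of det(λI − M) = λ³ − (tr M) λ² + s λ − det M, where s is the sum of the principal 2×2 minors.
tr M = -2 + 4 + (-1) = 1.
s = ((-2)·4 − (-2)²) + ((-2)·(-1) − 1²) + (4·(-1) − (-2)²) = -12 + 1 + (-8) = -19.
det M (expand along row 1) = (-2)·(-8) − (-2)·4 + 1·0 = 24.
Characteristic polynomial: λ³ − λ² − 19λ − 24 = 0.
Substitute λ = y + (tr M)/3 = y + 0.333333 to remove the quadratic term: y³ + p·y + q = 0 with p = s − (tr M)²/3 = -19.333333 and q = −2(tr M)³/27 + (tr M)·s/3 − det M = -30.407407.
Three real roots ⇒ use the trigonometric (Viète) form: r = 2√(−p/3) = 5.077182, φ = arccos(3q/(p·r)) = arccos(0.929333) = 0.378195 rad.
y_k = r·cos(φ/3 − 2πk/3) for k = 0, 1, 2 gives y = 5.036891, -1.965609, -3.071283.
λ_k = y_k + 0.333333 gives λ = 5.3702, -1.6323, -2.7379 (check: the sum is 1.0000 = tr M).

Hence λ_max = 5.3702 and λ_min = -2.7379.


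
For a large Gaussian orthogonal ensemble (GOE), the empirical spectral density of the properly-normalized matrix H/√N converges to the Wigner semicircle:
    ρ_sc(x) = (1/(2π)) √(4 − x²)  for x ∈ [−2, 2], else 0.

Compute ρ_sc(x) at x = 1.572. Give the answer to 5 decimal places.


ρ_sc(x) = (1/(2π)) √(4 − x²). With x = 1.572:
  4 − x² = 4 − (1.572)² = 4 − 2.471184 = 1.528816.
  √(4 − x²) = 1.236453.
  1/(2π) = 0.159155.
  ρ_sc(1.572) = 0.159155 · 1.236453 = 0.196788.

Rounded to 5 decimal places: ρ_sc(1.572) ≈ 0.19679.


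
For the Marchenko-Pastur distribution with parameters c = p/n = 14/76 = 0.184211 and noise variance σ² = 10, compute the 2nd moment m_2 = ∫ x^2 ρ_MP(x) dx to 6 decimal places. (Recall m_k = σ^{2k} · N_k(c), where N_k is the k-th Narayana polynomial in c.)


E[X²] = σ⁴ (1 + c) (second MP moment). With σ² = 10 (so σ⁴ = 100) and c = 14/76 = 0.184211: E[X²] = 100 · (1 + 0.184211) = 100 · 1.184211.

So E[X^2] = 118.421053.


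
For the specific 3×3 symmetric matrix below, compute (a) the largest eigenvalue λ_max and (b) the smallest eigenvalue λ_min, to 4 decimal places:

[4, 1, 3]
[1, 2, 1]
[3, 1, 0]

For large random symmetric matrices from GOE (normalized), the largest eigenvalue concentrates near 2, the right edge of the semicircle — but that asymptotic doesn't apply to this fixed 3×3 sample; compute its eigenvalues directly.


Since M is real symmetric, all three eigenvalues are real; they are the roots of det(λI − M) = λ³ − (tr M) λ² + s λ − det M, where s is the sum of the principal 2×2 minors.
tr M = 4 + 2 + 0 = 6.
s = (4·2 − 1²) + (4·0 − 3²) + (2·0 − 1²) = 7 + (-9) + (-1) = -3.
det M (expand along row 1) = 4·(-1) − 1·(-3) + 3·(-5) = -16.
Characteristic polynomial: λ³ − 6λ² − 3λ + 16 = 0.
Substitute λ = y + (tr M)/3 = y + 2.000000 to remove the quadratic term: y³ + p·y + q = 0 with p = s − (tr M)²/3 = -15.000000 and q = −2(tr M)³/27 + (tr M)·s/3 − det M = -6.000000.
Three real roots ⇒ use the trigonometric (Viète) form: r = 2√(−p/3) = 4.472136, φ = arccos(3q/(p·r)) = arccos(0.268328) = 1.299139 rad.
y_k = r·cos(φ/3 − 2πk/3) for k = 0, 1, 2 gives y = 4.059320, -0.404409, -3.654911.
λ_k = y_k + 2.000000 gives λ = 6.0593, 1.5956, -1.6549 (check: the sum is 6.0000 = tr M).

Hence λ_max = 6.0593 and λ_min = -1.6549.


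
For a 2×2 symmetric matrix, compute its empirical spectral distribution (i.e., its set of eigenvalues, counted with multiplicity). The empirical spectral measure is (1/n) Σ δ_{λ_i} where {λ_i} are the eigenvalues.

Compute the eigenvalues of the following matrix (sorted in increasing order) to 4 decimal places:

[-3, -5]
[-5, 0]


Since M is real symmetric, both eigenvalues are real; they are the roots of det(λI − M) = λ² − (tr M) λ + det M.
tr M = -3 + 0 = -3.
det M = (-3)·0 − (-5)² = 0 − 25 = -25.
Characteristic polynomial: λ² + 3λ − 25 = 0.
Discriminant Δ = (tr M)² − 4·det M = 9 − (-100) = 109; √Δ = 10.440307.
λ = (tr M ± √Δ)/2 = (-3 ± 10.440307)/2, giving (tr M − √Δ)/2 = -6.7202 and (tr M + √Δ)/2 = 3.7202.

Eigenvalues sorted in increasing order: [-6.7202, 3.7202].


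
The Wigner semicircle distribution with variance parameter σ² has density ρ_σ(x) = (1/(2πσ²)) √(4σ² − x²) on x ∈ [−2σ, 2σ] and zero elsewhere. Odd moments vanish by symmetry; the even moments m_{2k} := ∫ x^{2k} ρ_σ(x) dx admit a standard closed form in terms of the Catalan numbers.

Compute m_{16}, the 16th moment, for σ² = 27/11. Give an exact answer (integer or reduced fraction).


By the scaled semicircle moment identity, m_{2k} = σ^{2k} · C_k with k = 8.
C_8 = (1/(k+1)) · C(2k, k) = (1/9) · C(16, 8) = (1/9) · 12870 = 1430.
σ^{2k} = (σ²)^k = (27/11)^8 = 282429536481/214358881.

Therefore m_{16} = σ^{16} · C_8 = (282429536481/214358881) · 1430 = 36715839742530/19487171.


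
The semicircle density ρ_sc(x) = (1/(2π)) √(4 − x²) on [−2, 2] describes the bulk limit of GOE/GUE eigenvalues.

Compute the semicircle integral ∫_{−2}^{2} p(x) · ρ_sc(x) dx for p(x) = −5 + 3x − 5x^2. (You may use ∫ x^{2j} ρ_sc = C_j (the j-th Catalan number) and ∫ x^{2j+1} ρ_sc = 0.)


Write p(x) = Σ a_i x^i, split into monomials and integrate each against ρ_sc separately.
Using ∫ x^{2j} ρ_sc = C_j = (1/(j+1)) C(2j, j) (Catalan numbers) and ∫ x^{2j+1} ρ_sc = 0 (odd monomials vanish by symmetry):
  i = 0 (even): a_0 · C_{0} = -5 · 1 = -5
  i = 1 (odd): ∫ x^1 ρ_sc = 0 (vanishes)
  i = 2 (even): a_2 · C_{1} = -5 · 1 = -5

Summing the contributions: ∫_{−2}^{2} p(x) ρ_sc(x) dx = (-5) + (-5) = -10.


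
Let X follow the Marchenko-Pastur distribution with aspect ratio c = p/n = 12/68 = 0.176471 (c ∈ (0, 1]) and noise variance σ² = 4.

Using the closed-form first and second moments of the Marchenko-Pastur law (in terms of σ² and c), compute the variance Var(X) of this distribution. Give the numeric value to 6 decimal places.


Recall the MP moments m_1 = E[X] = σ² and m_2 = E[X²] = σ⁴ (1 + c).
m_1 = E[X] = σ² = 4, so m_1² = 16.
m_2 = E[X²] = σ⁴ (1 + c) = 16 · (1 + 0.176471) = 16 · 1.176471 = 18.823529.
(Note m_2 − m_1² simplifies to c · σ⁴ = 0.176471 · 16.)

Var(X) = m_2 − m_1² = 18.823529 − 16 = 2.823529.


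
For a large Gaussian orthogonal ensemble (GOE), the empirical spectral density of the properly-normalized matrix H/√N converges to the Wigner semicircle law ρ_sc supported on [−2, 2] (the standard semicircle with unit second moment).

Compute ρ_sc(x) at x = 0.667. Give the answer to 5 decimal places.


ρ_sc(x) = (1/(2π)) √(4 − x²). With x = 0.667:
  4 − x² = 4 − (0.667)² = 4 − 0.444889 = 3.555111.
  √(4 − x²) = 1.885500.
  1/(2π) = 0.159155.
  ρ_sc(0.667) = 0.159155 · 1.885500 = 0.300087.

Rounded to 5 decimal places: ρ_sc(0.667) ≈ 0.30009.


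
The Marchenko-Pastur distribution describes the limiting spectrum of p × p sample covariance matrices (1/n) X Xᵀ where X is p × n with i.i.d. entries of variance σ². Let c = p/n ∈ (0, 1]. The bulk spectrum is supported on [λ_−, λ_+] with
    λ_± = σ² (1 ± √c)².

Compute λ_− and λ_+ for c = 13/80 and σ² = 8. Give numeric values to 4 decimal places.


c = 13/80 = 0.162500; √c = 0.403113.
λ_− = σ² (1 − √c)² = 8 · (1 − 0.403113)² = 8 · (0.596887)² = 2.850194.
λ_+ = σ² (1 + √c)² = 8 · (1 + 0.403113)² = 8 · (1.403113)² = 15.749806.

Rounded to 4 decimal places: λ_− ≈ 2.8502, λ_+ ≈ 15.7498.


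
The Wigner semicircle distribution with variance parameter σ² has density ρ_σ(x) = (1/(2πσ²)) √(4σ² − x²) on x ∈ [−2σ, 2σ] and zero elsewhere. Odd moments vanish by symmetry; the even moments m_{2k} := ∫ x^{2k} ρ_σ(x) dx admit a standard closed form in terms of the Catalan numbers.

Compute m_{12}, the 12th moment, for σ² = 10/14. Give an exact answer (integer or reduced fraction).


By the scaled semicircle moment identity, m_{2k} = σ^{2k} · C_k with k = 6.
C_6 = (1/(k+1)) · C(2k, k) = (1/7) · C(12, 6) = (1/7) · 924 = 132.
σ^{2k} = (σ²)^k = (10/14)^6 = 15625/117649.

Therefore m_{12} = σ^{12} · C_6 = (15625/117649) · 132 = 2062500/117649.


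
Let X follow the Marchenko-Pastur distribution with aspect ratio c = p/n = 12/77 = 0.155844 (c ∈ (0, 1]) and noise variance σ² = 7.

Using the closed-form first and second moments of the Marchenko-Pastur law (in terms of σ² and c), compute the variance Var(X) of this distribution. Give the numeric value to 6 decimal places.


Recall the MP moments m_1 = E[X] = σ² and m_2 = E[X²] = σ⁴ (1 + c).
m_1 = E[X] = σ² = 7, so m_1² = 49.
m_2 = E[X²] = σ⁴ (1 + c) = 49 · (1 + 0.155844) = 49 · 1.155844 = 56.636364.
(Note m_2 − m_1² simplifies to c · σ⁴ = 0.155844 · 49.)

Var(X) = m_2 − m_1² = 56.636364 − 49 = 7.636364.


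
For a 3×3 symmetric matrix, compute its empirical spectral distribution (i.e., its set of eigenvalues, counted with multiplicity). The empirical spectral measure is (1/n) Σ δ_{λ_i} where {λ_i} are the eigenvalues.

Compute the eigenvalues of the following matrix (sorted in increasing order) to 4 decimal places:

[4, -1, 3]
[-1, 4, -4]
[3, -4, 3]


Since M is real symmetric, all three eigenvalues are real; they are the roots of det(λI − M) = λ³ − (tr M) λ² + s λ − det M, where s is the sum of the principal 2×2 minors.
tr M = 4 + 4 + 3 = 11.
s = (4·4 − (-1)²) + (4·3 − 3²) + (4·3 − (-4)²) = 15 + 3 + (-4) = 14.
det M (expand along row 1) = 4·(-4) − (-1)·9 + 3·(-8) = -31.
Characteristic polynomial: λ³ − 11λ² + 14λ + 31 = 0.
Substitute λ = y + (tr M)/3 = y + 3.666667 to remove the quadratic term: y³ + p·y + q = 0 with p = s − (tr M)²/3 = -26.333333 and q = −2(tr M)³/27 + (tr M)·s/3 − det M = -16.259259.
Three real roots ⇒ use the trigonometric (Viète) form: r = 2√(−p/3) = 5.925463, φ = arccos(3q/(p·r)) = arccos(0.312604) = 1.252864 rad.
y_k = r·cos(φ/3 − 2πk/3) for k = 0, 1, 2 gives y = 5.416207, -0.626791, -4.789416.
λ_k = y_k + 3.666667 gives λ = 9.0829, 3.0399, -1.1227 (check: the sum is 11.0000 = tr M).

Eigenvalues sorted in increasing order: [-1.1227, 3.0399, 9.0829].


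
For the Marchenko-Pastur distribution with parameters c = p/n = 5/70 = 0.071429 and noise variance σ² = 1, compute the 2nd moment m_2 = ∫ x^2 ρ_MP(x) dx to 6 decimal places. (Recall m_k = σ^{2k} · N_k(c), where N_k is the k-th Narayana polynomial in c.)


E[X²] = σ⁴ (1 + c) (second MP moment). With σ² = 1 (so σ⁴ = 1) and c = 5/70 = 0.071429: E[X²] = 1 · (1 + 0.071429) = 1 · 1.071429.

So E[X^2] = 1.071429.


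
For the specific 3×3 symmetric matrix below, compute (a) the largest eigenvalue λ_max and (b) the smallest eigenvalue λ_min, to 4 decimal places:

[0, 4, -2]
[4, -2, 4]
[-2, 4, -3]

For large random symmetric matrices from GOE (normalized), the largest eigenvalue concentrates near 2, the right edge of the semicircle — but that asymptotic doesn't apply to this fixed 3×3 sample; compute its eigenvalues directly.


Since M is real symmetric, all three eigenvalues are real; they are the roots of det(λI − M) = λ³ − (tr M) λ² + s λ − det M, where s is the sum of the principal 2×2 minors.
tr M = 0 + (-2) + (-3) = -5.
s = (0·(-2) − 4²) + (0·(-3) − (-2)²) + ((-2)·(-3) − 4²) = -16 + (-4) + (-10) = -30.
det M (expand along row 1) = 0·(-10) − 4·(-4) + (-2)·12 = -8.
Characteristic polynomial: λ³ + 5λ² − 30λ + 8 = 0.
Substitute λ = y + (tr M)/3 = y − 1.666667 to remove the quadratic term: y³ + p·y + q = 0 with p = s − (tr M)²/3 = -38.333333 and q = −2(tr M)³/27 + (tr M)·s/3 − det M = 67.259259.
Three real roots ⇒ use the trigonometric (Viète) form: r = 2√(−p/3) = 7.149204, φ = arccos(3q/(p·r)) = arccos(-0.736273) = 2.398343 rad.
y_k = r·cos(φ/3 − 2πk/3) for k = 0, 1, 2 gives y = 4.983730, 1.947184, -6.930914.
λ_k = y_k − 1.666667 gives λ = 3.3171, 0.2805, -8.5976 (check: the sum is -5.0000 = tr M).

Hence λ_max = 3.3171 and λ_min = -8.5976.


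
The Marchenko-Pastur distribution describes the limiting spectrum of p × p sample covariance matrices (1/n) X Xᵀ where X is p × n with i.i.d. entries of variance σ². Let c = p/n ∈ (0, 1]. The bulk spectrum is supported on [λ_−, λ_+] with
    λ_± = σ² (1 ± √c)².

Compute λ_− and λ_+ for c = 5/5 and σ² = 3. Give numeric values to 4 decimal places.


c = 5/5 = 1.000000; √c = 1.000000.
λ_− = σ² (1 − √c)² = 3 · (1 − 1.000000)² = 3 · (0.000000)² = 0.000000.
λ_+ = σ² (1 + √c)² = 3 · (1 + 1.000000)² = 3 · (2.000000)² = 12.000000.

Rounded to 4 decimal places: λ_− ≈ 0.0000, λ_+ ≈ 12.0000.


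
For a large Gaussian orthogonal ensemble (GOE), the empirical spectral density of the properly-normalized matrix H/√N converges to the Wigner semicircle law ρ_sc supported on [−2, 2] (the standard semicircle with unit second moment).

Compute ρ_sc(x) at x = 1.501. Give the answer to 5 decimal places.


ρ_sc(x) = (1/(2π)) √(4 − x²). With x = 1.501:
  4 − x² = 4 − (1.501)² = 4 − 2.253001 = 1.746999.
  √(4 − x²) = 1.321741.
  1/(2π) = 0.159155.
  ρ_sc(1.501) = 0.159155 · 1.321741 = 0.210362.

Rounded to 5 decimal places: ρ_sc(1.501) ≈ 0.21036.


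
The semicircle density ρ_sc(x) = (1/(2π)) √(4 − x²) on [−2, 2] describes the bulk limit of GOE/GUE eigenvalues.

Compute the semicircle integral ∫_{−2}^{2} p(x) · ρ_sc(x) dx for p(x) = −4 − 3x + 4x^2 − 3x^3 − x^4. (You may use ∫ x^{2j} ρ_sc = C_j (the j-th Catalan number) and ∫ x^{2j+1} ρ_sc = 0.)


Write p(x) = Σ a_i x^i, split into monomials and integrate each against ρ_sc separately.
Using ∫ x^{2j} ρ_sc = C_j = (1/(j+1)) C(2j, j) (Catalan numbers) and ∫ x^{2j+1} ρ_sc = 0 (odd monomials vanish by symmetry):
  i = 0 (even): a_0 · C_{0} = -4 · 1 = -4
  i = 1 (odd): ∫ x^1 ρ_sc = 0 (vanishes)
  i = 2 (even): a_2 · C_{1} = 4 · 1 = 4
  i = 3 (odd): ∫ x^3 ρ_sc = 0 (vanishes)
  i = 4 (even): a_4 · C_{2} = -1 · 2 = -2

Summing the contributions: ∫_{−2}^{2} p(x) ρ_sc(x) dx = (-4) + 4 + (-2) = -2.


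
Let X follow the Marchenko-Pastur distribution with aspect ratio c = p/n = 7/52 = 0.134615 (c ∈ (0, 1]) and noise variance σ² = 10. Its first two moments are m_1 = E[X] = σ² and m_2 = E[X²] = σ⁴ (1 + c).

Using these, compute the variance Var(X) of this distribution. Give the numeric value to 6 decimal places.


m_1 = E[X] = σ² = 10, so m_1² = 100.
m_2 = E[X²] = σ⁴ (1 + c) = 100 · (1 + 0.134615) = 100 · 1.134615 = 113.461538.
(Note m_2 − m_1² simplifies to c · σ⁴ = 0.134615 · 100.)

Var(X) = m_2 − m_1² = 113.461538 − 100 = 13.461538.


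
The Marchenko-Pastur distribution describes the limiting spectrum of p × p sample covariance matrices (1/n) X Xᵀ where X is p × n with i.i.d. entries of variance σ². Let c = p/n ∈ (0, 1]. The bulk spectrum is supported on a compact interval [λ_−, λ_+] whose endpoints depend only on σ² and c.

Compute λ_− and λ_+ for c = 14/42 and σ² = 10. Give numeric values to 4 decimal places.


c = 14/42 = 0.333333; √c = 0.577350.
λ_− = σ² (1 − √c)² = 10 · (1 − 0.577350)² = 10 · (0.422650)² = 1.786328.
λ_+ = σ² (1 + √c)² = 10 · (1 + 0.577350)² = 10 · (1.577350)² = 24.880339.

Rounded to 4 decimal places: λ_− ≈ 1.7863, λ_+ ≈ 24.8803.


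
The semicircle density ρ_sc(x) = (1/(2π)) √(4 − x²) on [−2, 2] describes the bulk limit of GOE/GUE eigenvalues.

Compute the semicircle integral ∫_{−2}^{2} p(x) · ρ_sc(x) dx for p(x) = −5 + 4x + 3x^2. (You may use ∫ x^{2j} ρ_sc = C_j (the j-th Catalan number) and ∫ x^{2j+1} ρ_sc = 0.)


Write p(x) = Σ a_i x^i, split into monomials and integrate each against ρ_sc separately.
Using ∫ x^{2j} ρ_sc = C_j = (1/(j+1)) C(2j, j) (Catalan numbers) and ∫ x^{2j+1} ρ_sc = 0 (odd monomials vanish by symmetry):
  i = 0 (even): a_0 · C_{0} = -5 · 1 = -5
  i = 1 (odd): ∫ x^1 ρ_sc = 0 (vanishes)
  i = 2 (even): a_2 · C_{1} = 3 · 1 = 3

Summing the contributions: ∫_{−2}^{2} p(x) ρ_sc(x) dx = (-5) + 3 = -2.


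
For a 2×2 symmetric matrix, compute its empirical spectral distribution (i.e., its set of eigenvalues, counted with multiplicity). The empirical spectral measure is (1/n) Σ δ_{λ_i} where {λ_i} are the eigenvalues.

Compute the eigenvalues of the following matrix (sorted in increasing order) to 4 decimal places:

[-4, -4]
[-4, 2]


Since M is real symmetric, both eigenvalues are real; they are the roots of det(λI − M) = λ² − (tr M) λ + det M.
tr M = -4 + 2 = -2.
det M = (-4)·2 − (-4)² = -8 − 16 = -24.
Characteristic polynomial: λ² + 2λ − 24 = 0.
Discriminant Δ = (tr M)² − 4·det M = 4 − (-96) = 100; √Δ = 10.000000.
λ = (tr M ± √Δ)/2 = (-2 ± 10.000000)/2, giving (tr M − √Δ)/2 = -6.0000 and (tr M + √Δ)/2 = 4.0000.

Eigenvalues sorted in increasing order: [-6.0000, 4.0000].


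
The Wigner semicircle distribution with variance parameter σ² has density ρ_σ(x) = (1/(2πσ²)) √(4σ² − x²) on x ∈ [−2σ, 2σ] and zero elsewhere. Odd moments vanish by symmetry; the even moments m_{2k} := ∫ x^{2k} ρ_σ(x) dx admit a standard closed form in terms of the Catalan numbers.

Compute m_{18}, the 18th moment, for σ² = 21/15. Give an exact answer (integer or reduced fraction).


By the scaled semicircle moment identity, m_{2k} = σ^{2k} · C_k with k = 9.
C_9 = (1/(k+1)) · C(2k, k) = (1/10) · C(18, 9) = (1/10) · 48620 = 4862.
σ^{2k} = (σ²)^k = (21/15)^9 = 40353607/1953125.

Therefore m_{18} = σ^{18} · C_9 = (40353607/1953125) · 4862 = 196199237234/1953125.


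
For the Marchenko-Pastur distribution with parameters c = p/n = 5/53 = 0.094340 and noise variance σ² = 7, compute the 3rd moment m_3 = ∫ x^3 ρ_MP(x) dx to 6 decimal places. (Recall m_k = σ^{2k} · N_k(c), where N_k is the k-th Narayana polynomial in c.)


E[X³] = σ⁶ (1 + 3c + c²) (third MP moment). With σ² = 7 (so σ⁶ = 343) and c = 5/53 = 0.094340: E[X³] = 343 · (1 + 3·0.094340 + (0.094340)²) = 343 · 1.291919.

So E[X^3] = 443.128159.


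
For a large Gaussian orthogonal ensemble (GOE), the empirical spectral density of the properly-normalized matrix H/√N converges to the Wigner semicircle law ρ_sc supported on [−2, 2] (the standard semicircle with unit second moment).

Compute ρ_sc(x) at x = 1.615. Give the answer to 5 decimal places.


ρ_sc(x) = (1/(2π)) √(4 − x²). With x = 1.615:
  4 − x² = 4 − (1.615)² = 4 − 2.608225 = 1.391775.
  √(4 − x²) = 1.179735.
  1/(2π) = 0.159155.
  ρ_sc(1.615) = 0.159155 · 1.179735 = 0.187761.

Rounded to 5 decimal places: ρ_sc(1.615) ≈ 0.18776.


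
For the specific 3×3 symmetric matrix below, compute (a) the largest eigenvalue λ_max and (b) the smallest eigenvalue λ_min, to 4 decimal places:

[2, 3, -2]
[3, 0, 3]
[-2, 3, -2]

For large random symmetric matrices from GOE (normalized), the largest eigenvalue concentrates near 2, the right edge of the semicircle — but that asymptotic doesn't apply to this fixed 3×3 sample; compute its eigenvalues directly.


Since M is real symmetric, all three eigenvalues are real; they are the roots of det(λI − M) = λ³ − (tr M) λ² + s λ − det M, where s is the sum of the principal 2×2 minors.
tr M = 2 + 0 + (-2) = 0.
s = (2·0 − 3²) + (2·(-2) − (-2)²) + (0·(-2) − 3²) = -9 + (-8) + (-9) = -26.
det M (expand along row 1) = 2·(-9) − 3·0 + (-2)·9 = -36.
Characteristic polynomial: λ³ − 26λ + 36 = 0.
Substitute λ = y + (tr M)/3 = y + 0.000000 to remove the quadratic term: y³ + p·y + q = 0 with p = s − (tr M)²/3 = -26.000000 and q = −2(tr M)³/27 + (tr M)·s/3 − det M = 36.000000.
Three real roots ⇒ use the trigonometric (Viète) form: r = 2√(−p/3) = 5.887841, φ = arccos(3q/(p·r)) = arccos(-0.705496) = 2.353919 rad.
y_k = r·cos(φ/3 − 2πk/3) for k = 0, 1, 2 gives y = 4.166489, 1.519570, -5.686060.
λ_k = y_k + 0.000000 gives λ = 4.1665, 1.5196, -5.6861 (check: the sum is 0.0000 = tr M).

Hence λ_max = 4.1665 and λ_min = -5.6861.


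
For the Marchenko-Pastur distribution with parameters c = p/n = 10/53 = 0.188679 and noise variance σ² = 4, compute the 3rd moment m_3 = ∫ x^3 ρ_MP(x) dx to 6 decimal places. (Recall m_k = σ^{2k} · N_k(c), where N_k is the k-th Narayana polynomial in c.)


E[X³] = σ⁶ (1 + 3c + c²) (third MP moment). With σ² = 4 (so σ⁶ = 64) and c = 10/53 = 0.188679: E[X³] = 64 · (1 + 3·0.188679 + (0.188679)²) = 64 · 1.601638.

So E[X^3] = 102.504806.


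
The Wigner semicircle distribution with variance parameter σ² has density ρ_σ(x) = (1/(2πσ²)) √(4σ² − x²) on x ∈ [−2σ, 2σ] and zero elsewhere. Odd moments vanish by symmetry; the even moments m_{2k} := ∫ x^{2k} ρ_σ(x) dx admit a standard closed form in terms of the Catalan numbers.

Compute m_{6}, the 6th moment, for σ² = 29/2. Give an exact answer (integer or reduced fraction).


By the scaled semicircle moment identity, m_{2k} = σ^{2k} · C_k with k = 3.
C_3 = (1/(k+1)) · C(2k, k) = (1/4) · C(6, 3) = (1/4) · 20 = 5.
σ^{2k} = (σ²)^k = (29/2)^3 = 24389/8.

Therefore m_{6} = σ^{6} · C_3 = (24389/8) · 5 = 121945/8.


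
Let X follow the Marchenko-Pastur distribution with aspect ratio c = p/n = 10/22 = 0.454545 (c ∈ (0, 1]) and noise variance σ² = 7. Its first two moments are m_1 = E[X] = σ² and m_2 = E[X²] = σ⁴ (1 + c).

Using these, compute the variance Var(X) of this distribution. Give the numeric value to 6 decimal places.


m_1 = E[X] = σ² = 7, so m_1² = 49.
m_2 = E[X²] = σ⁴ (1 + c) = 49 · (1 + 0.454545) = 49 · 1.454545 = 71.272727.
(Note m_2 − m_1² simplifies to c · σ⁴ = 0.454545 · 49.)

Var(X) = m_2 − m_1² = 71.272727 − 49 = 22.272727.


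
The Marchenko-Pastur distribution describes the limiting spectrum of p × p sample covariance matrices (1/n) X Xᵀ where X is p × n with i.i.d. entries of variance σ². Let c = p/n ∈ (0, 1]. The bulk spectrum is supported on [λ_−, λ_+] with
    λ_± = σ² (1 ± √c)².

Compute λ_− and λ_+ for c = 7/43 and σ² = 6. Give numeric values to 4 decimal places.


c = 7/43 = 0.162791; √c = 0.403473.
λ_− = σ² (1 − √c)² = 6 · (1 − 0.403473)² = 6 · (0.596527)² = 2.135065.
λ_+ = σ² (1 + √c)² = 6 · (1 + 0.403473)² = 6 · (1.403473)² = 11.818424.

Rounded to 4 decimal places: λ_− ≈ 2.1351, λ_+ ≈ 11.8184.


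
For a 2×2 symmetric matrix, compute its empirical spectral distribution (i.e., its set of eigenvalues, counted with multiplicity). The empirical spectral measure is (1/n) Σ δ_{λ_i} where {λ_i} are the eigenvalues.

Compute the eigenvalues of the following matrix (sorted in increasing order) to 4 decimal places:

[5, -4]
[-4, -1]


Since M is real symmetric, both eigenvalues are real; they are the roots of det(λI − M) = λ² − (tr M) λ + det M.
tr M = 5 + (-1) = 4.
det M = 5·(-1) − (-4)² = -5 − 16 = -21.
Characteristic polynomial: λ² − 4λ − 21 = 0.
Discriminant Δ = (tr M)² − 4·det M = 16 − (-84) = 100; √Δ = 10.000000.
λ = (tr M ± √Δ)/2 = (4 ± 10.000000)/2, giving (tr M − √Δ)/2 = -3.0000 and (tr M + √Δ)/2 = 7.0000.

Eigenvalues sorted in increasing order: [-3.0000, 7.0000].


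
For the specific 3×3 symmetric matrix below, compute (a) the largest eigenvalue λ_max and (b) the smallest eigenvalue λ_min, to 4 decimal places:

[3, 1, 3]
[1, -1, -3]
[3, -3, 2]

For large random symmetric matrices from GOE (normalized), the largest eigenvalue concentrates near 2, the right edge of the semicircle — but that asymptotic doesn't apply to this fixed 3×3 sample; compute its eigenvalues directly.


Since M is real symmetric, all three eigenvalues are real; they are the roots of det(λI − M) = λ³ − (tr M) λ² + s λ − det M, where s is the sum of the principal 2×2 minors.
tr M = 3 + (-1) + 2 = 4.
s = (3·(-1) − 1²) + (3·2 − 3²) + ((-1)·2 − (-3)²) = -4 + (-3) + (-11) = -18.
det M (expand along row 1) = 3·(-11) − 1·11 + 3·0 = -44.
Characteristic polynomial: λ³ − 4λ² − 18λ + 44 = 0.
Substitute λ = y + (tr M)/3 = y + 1.333333 to remove the quadratic term: y³ + p·y + q = 0 with p = s − (tr M)²/3 = -23.333333 and q = −2(tr M)³/27 + (tr M)·s/3 − det M = 15.259259.
Three real roots ⇒ use the trigonometric (Viète) form: r = 2√(−p/3) = 5.577734, φ = arccos(3q/(p·r)) = arccos(-0.351739) = 1.930224 rad.
y_k = r·cos(φ/3 − 2πk/3) for k = 0, 1, 2 gives y = 4.462498, 0.666667, -5.129165.
λ_k = y_k + 1.333333 gives λ = 5.7958, 2.0000, -3.7958 (check: the sum is 4.0000 = tr M).

Hence λ_max = 5.7958 and λ_min = -3.7958.


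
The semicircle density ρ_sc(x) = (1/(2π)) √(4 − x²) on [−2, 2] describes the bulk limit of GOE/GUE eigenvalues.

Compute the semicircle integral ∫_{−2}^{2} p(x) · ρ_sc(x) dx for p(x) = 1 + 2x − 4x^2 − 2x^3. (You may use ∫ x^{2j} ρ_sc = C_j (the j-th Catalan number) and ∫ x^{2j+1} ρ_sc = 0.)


Write p(x) = Σ a_i x^i, split into monomials and integrate each against ρ_sc separately.
Using ∫ x^{2j} ρ_sc = C_j = (1/(j+1)) C(2j, j) (Catalan numbers) and ∫ x^{2j+1} ρ_sc = 0 (odd monomials vanish by symmetry):
  i = 0 (even): a_0 · C_{0} = 1 · 1 = 1
  i = 1 (odd): ∫ x^1 ρ_sc = 0 (vanishes)
  i = 2 (even): a_2 · C_{1} = -4 · 1 = -4
  i = 3 (odd): ∫ x^3 ρ_sc = 0 (vanishes)

Summing the contributions: ∫_{−2}^{2} p(x) ρ_sc(x) dx = 1 + (-4) = -3.


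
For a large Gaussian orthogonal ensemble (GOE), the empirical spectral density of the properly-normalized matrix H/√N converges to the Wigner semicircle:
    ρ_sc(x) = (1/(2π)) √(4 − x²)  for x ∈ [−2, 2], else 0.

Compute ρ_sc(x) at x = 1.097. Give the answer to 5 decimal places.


ρ_sc(x) = (1/(2π)) √(4 − x²). With x = 1.097:
  4 − x² = 4 − (1.097)² = 4 − 1.203409 = 2.796591.
  √(4 − x²) = 1.672301.
  1/(2π) = 0.159155.
  ρ_sc(1.097) = 0.159155 · 1.672301 = 0.266155.

Rounded to 5 decimal places: ρ_sc(1.097) ≈ 0.26615.


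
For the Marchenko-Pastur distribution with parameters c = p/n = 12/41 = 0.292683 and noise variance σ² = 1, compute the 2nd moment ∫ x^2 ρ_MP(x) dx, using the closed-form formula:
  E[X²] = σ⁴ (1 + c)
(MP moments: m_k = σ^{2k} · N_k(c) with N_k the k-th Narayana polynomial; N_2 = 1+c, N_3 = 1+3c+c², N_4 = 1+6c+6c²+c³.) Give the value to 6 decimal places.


E[X²] = σ⁴ (1 + c) (second MP moment). With σ² = 1 (so σ⁴ = 1) and c = 12/41 = 0.292683: E[X²] = 1 · (1 + 0.292683) = 1 · 1.292683.

So E[X^2] = 1.292683.
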